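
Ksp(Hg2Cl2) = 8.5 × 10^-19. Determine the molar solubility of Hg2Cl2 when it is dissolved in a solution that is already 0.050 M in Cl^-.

s = 3.4 × 10^-16 M

Hg2Cl2(s) <=> Hg2^2+(aq) + 2 Cl^-(aq)
Ksp = [Hg2^2+][Cl^-]^2
If s mol/L dissolves here, [Hg2^2+] = s, [Cl^-] = 0.050 + 2s ≈ 0.050 (Ksp is small, so little additional dissolves).
Ksp ≈ s × (0.050)^2
s = 3.4 × 10^-16 M
Check: 2s = 6.8 × 10^-16 ≪ 0.050, so the approximation is valid.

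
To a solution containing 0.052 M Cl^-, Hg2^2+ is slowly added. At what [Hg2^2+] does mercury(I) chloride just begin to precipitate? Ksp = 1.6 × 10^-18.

[Hg2^2+] ≈ 5.9e-16 M

Hg2Cl2(s) ⇌ Hg2^2+(aq) + 2 Cl^-(aq)
Ksp = [Hg2^2+][Cl^-]^2
Precipitation begins when Q = Ksp. With [Cl^-] = 0.052 M:
1.6 × 10^-18 = (0.052)^2 × [Hg2^2+]
[Hg2^2+] = (1.6 × 10^-18 / 2.70 x 10^-3) = 5.9 × 10^-16 M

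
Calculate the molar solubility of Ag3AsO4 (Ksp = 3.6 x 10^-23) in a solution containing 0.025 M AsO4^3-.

Ag3AsO4(s) <=> 3 Ag^+ + AsO4^3-
Ksp = [Ag^+]^3[AsO4^3-]
Let s be the molar solubility in this solution. [Ag^+] = 3s, [AsO4^3-] = 0.025 + s ≈ 0.025 (since the AsO4^3- already present dominates).
Ksp ≈ (3s)^3 × 0.025
s = 3.8 x 10^-8 M
Check: s = 3.8 × 10^-8 ≪ 0.025, so the approximation is valid.

3.8e-8 M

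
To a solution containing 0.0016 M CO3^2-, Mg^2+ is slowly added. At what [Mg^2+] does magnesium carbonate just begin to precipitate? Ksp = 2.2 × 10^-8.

MgCO3(s) ⇌ Mg^2+(aq) + CO3^2-(aq)
Ksp = [Mg^2+][CO3^2-]
Precipitation begins when Q = Ksp. With [CO3^2-] = 0.0016 M:
2.2 × 10^-8 = (0.0016) × [Mg^2+]
[Mg^2+] = (2.2 × 10^-8 / 1.6 × 10^-3) = 1.4 × 10^-5 M

[Mg^2+] ≈ 1.4e-5 M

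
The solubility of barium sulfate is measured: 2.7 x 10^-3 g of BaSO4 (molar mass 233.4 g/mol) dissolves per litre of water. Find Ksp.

1.3 × 10^-10

Molar solubility s = (2.7 × 10^-3 g/L) / (233.4 g/mol) = 1.16 × 10^-5 M.
BaSO4(s) ⇌ Ba^2+(aq) + SO4^2-(aq)
Let s = molar solubility. Then [Ba^2+] = s and [SO4^2-] = s.
Ksp = [Ba^2+][SO4^2-]
Ksp = s × s = s^2
Ksp = (1.16 x 10^-5)^2 = 1.3 x 10^-10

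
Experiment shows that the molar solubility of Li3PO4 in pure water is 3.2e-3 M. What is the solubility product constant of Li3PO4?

Li3PO4(s) ⇌ 3 Li^+(aq) + PO4^3-(aq)
For each mole of Li3PO4 that dissolves: [Li^+] = 3s, [PO4^3-] = s.
Ksp = [Li^+]^3[PO4^3-]
Substituting: Ksp = (3s)^3s = 27s^4
Ksp = 27 × (3.2 × 10^-3)^4 = 2.8 x 10^-9

Ksp = 2.8e-9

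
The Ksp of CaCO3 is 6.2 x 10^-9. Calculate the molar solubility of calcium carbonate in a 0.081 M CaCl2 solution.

CaCO3(s) <=> Ca^2+(aq) + CO3^2-(aq)
Ksp = [Ca^2+][CO3^2-]
Let s be the molar solubility in this solution. [Ca^2+] = 0.081 + s ≈ 0.081, [CO3^2-] = s (since Ca^2+ from CaCl2 dominates).
Ksp ≈ 0.081 × s
s = 7.7 × 10^-8 M
Check: s = 7.7 x 10^-8 ≪ 0.081, so the approximation is valid.

s = 7.7 × 10^-8 M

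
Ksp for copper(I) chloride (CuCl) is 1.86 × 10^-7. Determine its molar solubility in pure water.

s = 4.31e-4 M

CuCl(s) <=> Cu^+(aq) + Cl^-(aq)
Ksp = [Cu^+][Cl^-]
Let s = molar solubility. Then [Cu^+] = s and [Cl^-] = s.
Ksp = s^2
s = √(1.86 × 10^-7) = 4.31 × 10^-4 M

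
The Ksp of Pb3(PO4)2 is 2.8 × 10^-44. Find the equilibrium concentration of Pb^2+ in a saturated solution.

Pb3(PO4)2(s) ⇌ 3 Pb^2+ + 2 PO4^3-
Ksp = [Pb^2+]^3[PO4^3-]^2
If s mol/L of Pb3(PO4)2 dissolves, [Pb^2+] = 3s and [PO4^3-] = 2s.
So Ksp = (3s)^3 × (2s)^2 = 108s^5
s^5 = 2.8 × 10^-44 / 108, so s = 7.63 x 10^-10 M
[Pb^2+] = 3s = 2.3 × 10^-9 M

[Pb^2+] ≈ 2.3e-9 M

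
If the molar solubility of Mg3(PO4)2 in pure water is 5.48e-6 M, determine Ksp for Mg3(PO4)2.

Mg3(PO4)2(s) ⇌ 3 Mg^2+ + 2 PO4^3-
With molar solubility s: [Mg^2+] = 3s, [PO4^3-] = 2s.
Ksp = [Mg^2+]^3[PO4^3-]^2
Ksp = (3s)^3(2s)^2 = 108s^5
Ksp = 108 × (5.48 × 10^-6)^5 = 5.34 × 10^-25

5.34 x 10^-25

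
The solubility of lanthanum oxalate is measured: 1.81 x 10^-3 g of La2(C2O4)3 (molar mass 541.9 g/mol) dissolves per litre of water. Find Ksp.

Molar solubility s = (1.81 × 10^-3 g/L) / (541.9 g/mol) = 3.340 × 10^-6 M.
La2(C2O4)3(s) ⇌ 2 La^3+ + 3 C2O4^2-
Let s = molar solubility. Then [La^3+] = 2s and [C2O4^2-] = 3s.
Ksp = [La^3+]^2[C2O4^2-]^3
Ksp = (2s)^2(3s)^3 = 108s^5
Ksp = 108 × (3.340 × 10^-6)^5 = 4.49 × 10^-26

Ksp = 4.49 × 10^-26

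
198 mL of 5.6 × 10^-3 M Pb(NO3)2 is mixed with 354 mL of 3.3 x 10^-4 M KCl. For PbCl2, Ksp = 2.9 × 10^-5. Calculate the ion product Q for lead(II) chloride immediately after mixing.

Total volume = 198 + 354 = 552 mL.
[Pb^2+] = 5.6 × 10^-3 × (198/552) = 2.01 × 10^-3 M
[Cl^-] = 3.3 × 10^-4 × (354/552) = 2.12 × 10^-4 M
PbCl2(s) ⇌ Pb^2+(aq) + 2 Cl^-(aq), so Q = [Pb^2+][Cl^-]^2
Q = (2.01 × 10^-3)(2.12 × 10^-4)^2 = 9.0 × 10^-11
Q < Ksp, so no precipitate of PbCl2 forms.

9.0 x 10^-11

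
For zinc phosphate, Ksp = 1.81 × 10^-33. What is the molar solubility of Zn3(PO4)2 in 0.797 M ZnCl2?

s = 2.99 × 10^-17 M

Zn3(PO4)2(s) ⇌ 3 Zn^2+ + 2 PO4^3-
Ksp = [Zn^2+]^3[PO4^3-]^2
Let s be the molar solubility in this solution. [Zn^2+] = 0.797 + 3s ≈ 0.797, [PO4^3-] = 2s (since Zn^2+ from ZnCl2 dominates).
Ksp ≈ (0.797)^3 × (2s)^2
s = 2.99 x 10^-17 M
Check: 3s = 9.0 × 10^-17 ≪ 0.797, so the approximation is valid.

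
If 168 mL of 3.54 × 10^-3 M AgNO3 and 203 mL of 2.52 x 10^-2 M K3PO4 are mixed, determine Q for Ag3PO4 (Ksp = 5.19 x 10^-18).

Total volume = 168 + 203 = 371 mL.
[Ag^+] = 3.54 × 10^-3 × (168/371) = 1.603 × 10^-3 M
[PO4^3-] = 2.52 × 10^-2 × (203/371) = 1.379 × 10^-2 M
Ag3PO4(s) ⇌ 3 Ag^+ + PO4^3-, so Q = [Ag^+]^3[PO4^3-]
Q = (1.603 × 10^-3)^3(1.379 × 10^-2) = 5.68 × 10^-11
Q > Ksp, so Ag3PO4 will precipitate.

Q ≈ 5.68 × 10^-11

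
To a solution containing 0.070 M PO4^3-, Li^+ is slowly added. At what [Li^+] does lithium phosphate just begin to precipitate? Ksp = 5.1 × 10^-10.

Li3PO4(s) <=> 3 Li^+ + PO4^3-
Ksp = [Li^+]^3[PO4^3-]
Precipitation begins when Q = Ksp. With [PO4^3-] = 0.070 M:
5.1 × 10^-10 = (0.070) × [Li^+]^3
[Li^+] = (5.1 × 10^-10 / 7.0 × 10^-2)^(1/3) = 1.9 x 10^-3 M

[Li^+] ≈ 1.9 × 10^-3 M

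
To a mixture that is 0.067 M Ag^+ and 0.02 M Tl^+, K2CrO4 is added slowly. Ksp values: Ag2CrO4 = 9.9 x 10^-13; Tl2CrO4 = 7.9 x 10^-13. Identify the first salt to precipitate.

Ag2CrO4

Each salt begins to precipitate when Q = Ksp, i.e. when [CrO4^2-] reaches its threshold.
For Ag2CrO4: 9.9 x 10^-13 = (0.067)^2 × [CrO4^2-]  ⇒  [CrO4^2-] = 2.2 × 10^-10 M.
For Tl2CrO4: 7.9 x 10^-13 = (0.02)^2 × [CrO4^2-]  ⇒  [CrO4^2-] = 2.0 x 10^-9 M.
The salt with the lower threshold [CrO4^2-] precipitates first: Ag2CrO4.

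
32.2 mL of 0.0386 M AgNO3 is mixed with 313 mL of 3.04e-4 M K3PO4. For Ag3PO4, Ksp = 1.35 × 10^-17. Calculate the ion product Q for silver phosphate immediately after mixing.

Q ≈ 1.29 x 10^-11

Total volume = 32.2 + 313 = 345.2 mL.
[Ag^+] = 3.86 x 10^-2 × (32.2/345.2) = 3.601 × 10^-3 M
[PO4^3-] = 3.04 × 10^-4 × (313/345.2) = 2.756 × 10^-4 M
Ag3PO4(s) <=> 3 Ag^+(aq) + PO4^3-(aq), so Q = [Ag^+]^3[PO4^3-]
Q = (3.601 × 10^-3)^3(2.756 × 10^-4) = 1.29 x 10^-11
Q > Ksp, so Ag3PO4 will precipitate.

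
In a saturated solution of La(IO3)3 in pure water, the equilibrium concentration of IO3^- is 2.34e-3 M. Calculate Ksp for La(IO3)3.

La(IO3)3(s) <=> La^3+(aq) + 3 IO3^-(aq)
Stoichiometry gives [La^3+] = (1/3)[IO3^-] = 7.800 x 10^-4 M.
Ksp = [La^3+][IO3^-]^3
Ksp = 7.800 × 10^-4 × (2.34 × 10^-3)^3 = 9.99 × 10^-12

Ksp ≈ 9.99 x 10^-12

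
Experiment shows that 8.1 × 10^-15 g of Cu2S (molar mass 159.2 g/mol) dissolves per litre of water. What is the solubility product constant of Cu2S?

5.3 × 10^-49

Molar solubility s = (8.1 x 10^-15 g/L) / (159.2 g/mol) = 5.09 × 10^-17 M.
Cu2S(s) <=> 2 Cu^+(aq) + S^2-(aq)
If s mol/L of Cu2S dissolves, [Cu^+] = 2s and [S^2-] = s.
Ksp = [Cu^+]^2[S^2-]
Ksp = (2s)^2s = 4s^3
Ksp = 4 × (5.09 × 10^-17)^3 = 5.3 × 10^-49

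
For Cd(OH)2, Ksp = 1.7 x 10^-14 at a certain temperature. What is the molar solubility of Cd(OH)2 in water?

Cd(OH)2(s) <=> Cd^2+(aq) + 2 OH^-(aq)
Ksp = [Cd^2+][OH^-]^2
If s mol/L of Cd(OH)2 dissolves, [Cd^2+] = s and [OH^-] = 2s.
So Ksp = s × (2s)^2 = 4s^3
Solving, s = (1.7 x 10^-14/4)^(1/3) = 1.6 × 10^-5 M

1.6 × 10^-5 M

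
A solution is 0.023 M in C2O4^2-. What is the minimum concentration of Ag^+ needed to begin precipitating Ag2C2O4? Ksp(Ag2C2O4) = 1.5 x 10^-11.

[Ag^+] ≈ 2.6 × 10^-5 M

Ag2C2O4(s) ⇌ 2 Ag^+(aq) + C2O4^2-(aq)
Ksp = [Ag^+]^2[C2O4^2-]
Precipitation begins when Q = Ksp. With [C2O4^2-] = 0.023 M:
1.5 x 10^-11 = (0.023) × [Ag^+]^2
[Ag^+] = (1.5 x 10^-11 / 2.3 × 10^-2)^(1/2) = 2.6 × 10^-5 M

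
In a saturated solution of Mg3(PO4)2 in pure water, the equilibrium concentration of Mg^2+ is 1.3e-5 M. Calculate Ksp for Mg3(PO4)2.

Mg3(PO4)2(s) <=> 3 Mg^2+ + 2 PO4^3-
Stoichiometry gives [PO4^3-] = (2/3)[Mg^2+] = 8.67 x 10^-6 M.
Ksp = [Mg^2+]^3[PO4^3-]^2
Ksp = (1.3 × 10^-5)^3 × (8.67 × 10^-6)^2 = 1.7 × 10^-25

Ksp = 1.7 × 10^-25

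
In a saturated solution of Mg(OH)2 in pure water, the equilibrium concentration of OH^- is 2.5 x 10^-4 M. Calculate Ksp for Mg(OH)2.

Ksp ≈ 7.8e-12

Mg(OH)2(s) ⇌ Mg^2+ + 2 OH^-
Stoichiometry gives [Mg^2+] = (1/2)[OH^-] = 1.25 × 10^-4 M.
Ksp = [Mg^2+][OH^-]^2
Ksp = 1.25 x 10^-4 × (2.5 × 10^-4)^2 = 7.8 × 10^-12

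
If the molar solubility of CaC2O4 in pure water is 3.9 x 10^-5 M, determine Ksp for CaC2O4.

Ksp ≈ 1.5 × 10^-9

CaC2O4(s) ⇌ Ca^2+ + C2O4^2-
Let s = molar solubility. Then [Ca^2+] = s and [C2O4^2-] = s.
Ksp = [Ca^2+][C2O4^2-]
Ksp = s^2
Ksp = (3.9 × 10^-5)^2 = 1.5 × 10^-9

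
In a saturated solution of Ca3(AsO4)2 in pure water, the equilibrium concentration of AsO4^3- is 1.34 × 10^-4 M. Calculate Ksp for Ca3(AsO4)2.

Ca3(AsO4)2(s) ⇌ 3 Ca^2+(aq) + 2 AsO4^3-(aq)
Stoichiometry gives [Ca^2+] = (3/2)[AsO4^3-] = 2.010 × 10^-4 M.
Ksp = [Ca^2+]^3[AsO4^3-]^2
Ksp = (2.010 × 10^-4)^3 × (1.34 × 10^-4)^2 = 1.46 × 10^-19

Ksp = 1.46 × 10^-19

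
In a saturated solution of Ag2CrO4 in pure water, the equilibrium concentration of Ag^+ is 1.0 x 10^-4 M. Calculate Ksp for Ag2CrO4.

Ag2CrO4(s) ⇌ 2 Ag^+ + CrO4^2-
Stoichiometry gives [CrO4^2-] = (1/2)[Ag^+] = 5.00 × 10^-5 M.
Ksp = [Ag^+]^2[CrO4^2-]
Ksp = (1.0 × 10^-4)^2 × 5.00 × 10^-5 = 5.0 × 10^-13

Ksp = 5.0e-13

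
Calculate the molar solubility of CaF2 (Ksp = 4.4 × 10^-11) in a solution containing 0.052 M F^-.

s ≈ 1.6e-8 M

CaF2(s) <=> Ca^2+ + 2 F^-
Ksp = [Ca^2+][F^-]^2
If s mol/L dissolves here, [Ca^2+] = s, [F^-] = 0.052 + 2s ≈ 0.052 (Ksp is small, so little additional dissolves).
Ksp ≈ s × (0.052)^2
s = 1.6 × 10^-8 M
Check: 2s = 3.3 x 10^-8 ≪ 0.052, so the approximation is valid.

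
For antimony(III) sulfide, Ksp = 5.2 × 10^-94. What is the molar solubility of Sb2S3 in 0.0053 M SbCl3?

Sb2S3(s) <=> 2 Sb^3+ + 3 S^2-
Ksp = [Sb^3+]^2[S^2-]^3
Let s = moles of Sb2S3 that dissolve per litre. [Sb^3+] = 0.0053 + 2s ≈ 0.0053, [S^2-] = 3s (Ksp is small, so little additional dissolves).
Ksp ≈ (0.0053)^2 × (3s)^3
s = 8.8 × 10^-31 M
Check: 2s = 1.8 × 10^-30 ≪ 0.0053, so the approximation is valid.

8.8 × 10^-31 M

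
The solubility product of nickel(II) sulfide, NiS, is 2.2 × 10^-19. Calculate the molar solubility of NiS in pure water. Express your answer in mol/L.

NiS(s) ⇌ Ni^2+ + S^2-
Ksp = [Ni^2+][S^2-]
Let s = molar solubility. Then [Ni^2+] = s and [S^2-] = s.
Ksp = (s)(s) = s^2
s = (2.2 × 10^-19)^(1/2) = 4.7 x 10^-10 M

s = 4.7 × 10^-10 M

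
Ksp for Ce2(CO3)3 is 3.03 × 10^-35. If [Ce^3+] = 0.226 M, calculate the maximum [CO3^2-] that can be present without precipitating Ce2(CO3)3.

[CO3^2-] ≈ 8.40 × 10^-12 M

Ce2(CO3)3(s) ⇌ 2 Ce^3+(aq) + 3 CO3^2-(aq)
Ksp = [Ce^3+]^2[CO3^2-]^3
Precipitation begins when Q = Ksp. With [Ce^3+] = 0.226 M:
3.03 × 10^-35 = (0.226)^2 × [CO3^2-]^3
[CO3^2-] = (3.03 × 10^-35 / 5.108 × 10^-2)^(1/3) = 8.40 x 10^-12 M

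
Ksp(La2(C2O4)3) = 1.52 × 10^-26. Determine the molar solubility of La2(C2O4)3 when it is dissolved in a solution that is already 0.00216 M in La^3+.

La2(C2O4)3(s) ⇌ 2 La^3+ + 3 C2O4^2-
Ksp = [La^3+]^2[C2O4^2-]^3
If s mol/L dissolves here, [La^3+] = 0.00216 + 2s ≈ 0.00216, [C2O4^2-] = 3s (Ksp is small, so little additional dissolves).
Ksp ≈ (0.00216)^2 × (3s)^3
s = 4.94 × 10^-8 M
Check: 2s = 9.9 × 10^-8 ≪ 0.00216, so the approximation is valid.

4.94 × 10^-8 M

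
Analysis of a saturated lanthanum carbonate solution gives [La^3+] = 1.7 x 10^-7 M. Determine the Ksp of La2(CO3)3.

La2(CO3)3(s) <=> 2 La^3+ + 3 CO3^2-
Stoichiometry gives [CO3^2-] = (3/2)[La^3+] = 2.55 × 10^-7 M.
Ksp = [La^3+]^2[CO3^2-]^3
Ksp = (1.7 x 10^-7)^2 × (2.55 × 10^-7)^3 = 4.8 × 10^-34

Ksp = 4.8e-34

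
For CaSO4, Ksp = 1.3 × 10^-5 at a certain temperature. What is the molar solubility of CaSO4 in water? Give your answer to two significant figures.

3.6 × 10^-3 M

CaSO4(s) <=> Ca^2+ + SO4^2-
Ksp = [Ca^2+][SO4^2-]
With molar solubility s: [Ca^2+] = s, [SO4^2-] = s.
Ksp = s^2
s = (1.3 × 10^-5)^(1/2) = 3.6 × 10^-3 M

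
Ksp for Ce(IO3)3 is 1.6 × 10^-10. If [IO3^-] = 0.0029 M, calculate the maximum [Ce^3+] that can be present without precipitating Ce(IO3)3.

Ce(IO3)3(s) ⇌ Ce^3+ + 3 IO3^-
Ksp = [Ce^3+][IO3^-]^3
Precipitation begins when Q = Ksp. With [IO3^-] = 0.0029 M:
1.6 × 10^-10 = (0.0029)^3 × [Ce^3+]
[Ce^3+] = (1.6 × 10^-10 / 2.44 × 10^-8) = 6.6 × 10^-3 M

6.6 × 10^-3 M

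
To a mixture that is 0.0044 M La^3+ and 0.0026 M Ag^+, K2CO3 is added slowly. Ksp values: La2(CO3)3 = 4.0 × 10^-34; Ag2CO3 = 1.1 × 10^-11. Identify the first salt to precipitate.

La2(CO3)3

Precipitation of each salt starts when its ion product equals its Ksp.
For La2(CO3)3: 4.0 × 10^-34 = (0.0044)^2 × [CO3^2-]^3  ⇒  [CO3^2-] = 2.7 x 10^-10 M.
For Ag2CO3: 1.1 × 10^-11 = (0.0026)^2 × [CO3^2-]  ⇒  [CO3^2-] = 1.6 × 10^-6 M.
The salt with the lower threshold [CO3^2-] precipitates first: La2(CO3)3.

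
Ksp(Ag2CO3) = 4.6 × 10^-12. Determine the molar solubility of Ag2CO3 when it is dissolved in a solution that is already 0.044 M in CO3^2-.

5.1e-6 M

Ag2CO3(s) <=> 2 Ag^+(aq) + CO3^2-(aq)
Ksp = [Ag^+]^2[CO3^2-]
If s mol/L dissolves here, [Ag^+] = 2s, [CO3^2-] = 0.044 + s ≈ 0.044 (since the CO3^2- already present dominates).
Ksp ≈ (2s)^2 × 0.044
s = 5.1 x 10^-6 M
Check: s = 5.1 × 10^-6 ≪ 0.044, so the approximation is valid.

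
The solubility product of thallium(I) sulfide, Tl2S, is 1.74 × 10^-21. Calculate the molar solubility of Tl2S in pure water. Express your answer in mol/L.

s = 7.58 × 10^-8 M

Tl2S(s) ⇌ 2 Tl^+(aq) + S^2-(aq)
Ksp = [Tl^+]^2[S^2-]
With molar solubility s: [Tl^+] = 2s, [S^2-] = s.
Substituting: Ksp = (2s)^2s = 4s^3
s^3 = 1.74 × 10^-21 / 4, so s = 7.58 × 10^-8 M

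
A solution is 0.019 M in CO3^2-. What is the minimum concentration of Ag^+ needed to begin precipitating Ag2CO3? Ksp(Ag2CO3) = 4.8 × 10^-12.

[Ag^+] = 1.6e-5 M

Ag2CO3(s) ⇌ 2 Ag^+ + CO3^2-
Ksp = [Ag^+]^2[CO3^2-]
Precipitation begins when Q = Ksp. With [CO3^2-] = 0.019 M:
4.8 × 10^-12 = (0.019) × [Ag^+]^2
[Ag^+] = (4.8 × 10^-12 / 1.9 × 10^-2)^(1/2) = 1.6 × 10^-5 M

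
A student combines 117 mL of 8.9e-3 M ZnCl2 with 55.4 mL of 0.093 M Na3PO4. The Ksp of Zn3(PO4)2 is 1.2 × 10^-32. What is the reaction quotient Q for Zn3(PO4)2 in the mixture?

Total volume = 117 + 55.4 = 172.4 mL.
[Zn^2+] = 8.9 × 10^-3 × (117/172.4) = 6.04 × 10^-3 M
[PO4^3-] = 9.3 x 10^-2 × (55.4/172.4) = 2.99 x 10^-2 M
Zn3(PO4)2(s) ⇌ 3 Zn^2+(aq) + 2 PO4^3-(aq), so Q = [Zn^2+]^3[PO4^3-]^2
Q = (6.04 x 10^-3)^3(2.99 × 10^-2)^2 = 2.0 x 10^-10
Q > Ksp, so Zn3(PO4)2 will precipitate.

2.0e-10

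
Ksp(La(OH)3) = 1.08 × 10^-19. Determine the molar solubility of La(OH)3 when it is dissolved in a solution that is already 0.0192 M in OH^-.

s ≈ 1.53 × 10^-14 M

La(OH)3(s) <=> La^3+ + 3 OH^-
Ksp = [La^3+][OH^-]^3
Let s be the molar solubility in this solution. [La^3+] = s, [OH^-] = 0.0192 + 3s ≈ 0.0192 (since the OH^- already present dominates).
Ksp ≈ s × (0.0192)^3
s = 1.53 × 10^-14 M
Check: 3s = 4.6 x 10^-14 ≪ 0.0192, so the approximation is valid.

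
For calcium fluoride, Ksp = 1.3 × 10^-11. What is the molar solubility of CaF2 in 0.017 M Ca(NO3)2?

1.4e-5 M

CaF2(s) <=> Ca^2+ + 2 F^-
Ksp = [Ca^2+][F^-]^2
If s mol/L dissolves here, [Ca^2+] = 0.017 + s ≈ 0.017, [F^-] = 2s (common-ion effect: Ca^2+ is already 0.017 M).
Ksp ≈ 0.017 × (2s)^2
s = 1.4 x 10^-5 M
Check: s = 1.4 × 10^-5 ≪ 0.017, so the approximation is valid.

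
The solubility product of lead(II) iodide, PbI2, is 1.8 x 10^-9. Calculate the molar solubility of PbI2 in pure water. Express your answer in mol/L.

PbI2(s) <=> Pb^2+(aq) + 2 I^-(aq)
Ksp = [Pb^2+][I^-]^2
With molar solubility s: [Pb^2+] = s, [I^-] = 2s.
Ksp = s(2s)^2 = 4s^3
s^3 = 1.8 x 10^-9 / 4, so s = 7.7 × 10^-4 M

7.7 × 10^-4 M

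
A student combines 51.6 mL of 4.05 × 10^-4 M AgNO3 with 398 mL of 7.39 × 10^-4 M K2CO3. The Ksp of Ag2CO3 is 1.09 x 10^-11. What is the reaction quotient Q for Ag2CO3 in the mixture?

Total volume = 51.6 + 398 = 449.6 mL.
[Ag^+] = 4.05 × 10^-4 × (51.6/449.6) = 4.648 x 10^-5 M
[CO3^2-] = 7.39 × 10^-4 × (398/449.6) = 6.542 x 10^-4 M
Ag2CO3(s) ⇌ 2 Ag^+ + CO3^2-, so Q = [Ag^+]^2[CO3^2-]
Q = (4.648 × 10^-5)^2(6.542 × 10^-4) = 1.41 x 10^-12
Q < Ksp, so no precipitate of Ag2CO3 forms.

Q = 1.41 x 10^-12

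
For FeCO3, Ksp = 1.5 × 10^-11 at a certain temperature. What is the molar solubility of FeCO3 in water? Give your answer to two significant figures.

s = 3.9 × 10^-6 M

FeCO3(s) <=> Fe^2+ + CO3^2-
Ksp = [Fe^2+][CO3^2-]
If s mol/L of FeCO3 dissolves, [Fe^2+] = s and [CO3^2-] = s.
Ksp = s^2
s = √(1.5 × 10^-11) = 3.9 × 10^-6 M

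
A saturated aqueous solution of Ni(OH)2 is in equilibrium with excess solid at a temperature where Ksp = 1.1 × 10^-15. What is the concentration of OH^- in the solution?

1.3 x 10^-5 M

Ni(OH)2(s) ⇌ Ni^2+ + 2 OH^-
Ksp = [Ni^2+][OH^-]^2
Let s = molar solubility. Then [Ni^2+] = s and [OH^-] = 2s.
Ksp = s(2s)^2 = 4s^3
s = (1.1 × 10^-15 / 4)^(1/3) = 6.50 × 10^-6 M
[OH^-] = 2s = 1.3 x 10^-5 M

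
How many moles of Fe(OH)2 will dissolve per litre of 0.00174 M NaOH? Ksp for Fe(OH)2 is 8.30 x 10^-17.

Fe(OH)2(s) ⇌ Fe^2+ + 2 OH^-
Ksp = [Fe^2+][OH^-]^2
Let s be the molar solubility in this solution. [Fe^2+] = s, [OH^-] = 0.00174 + 2s ≈ 0.00174 (Ksp is small, so little additional dissolves).
Ksp ≈ s × (0.00174)^2
s = 2.74 x 10^-11 M
Check: 2s = 5.5 × 10^-11 ≪ 0.00174, so the approximation is valid.

s ≈ 2.74 × 10^-11 M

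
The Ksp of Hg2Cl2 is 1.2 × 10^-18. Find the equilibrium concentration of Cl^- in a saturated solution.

Hg2Cl2(s) ⇌ Hg2^2+(aq) + 2 Cl^-(aq)
Ksp = [Hg2^2+][Cl^-]^2
With molar solubility s: [Hg2^2+] = s, [Cl^-] = 2s.
So Ksp = s × (2s)^2 = 4s^3
s^3 = 1.2 × 10^-18 / 4, so s = 6.69 × 10^-7 M
[Cl^-] = 2s = 1.3 x 10^-6 M

[Cl^-] ≈ 1.3 × 10^-6 M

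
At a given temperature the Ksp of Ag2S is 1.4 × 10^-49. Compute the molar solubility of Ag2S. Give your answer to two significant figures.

Ag2S(s) ⇌ 2 Ag^+ + S^2-
Ksp = [Ag^+]^2[S^2-]
If s mol/L of Ag2S dissolves, [Ag^+] = 2s and [S^2-] = s.
Substituting: Ksp = (2s)^2s = 4s^3
s^3 = 1.4 × 10^-49 / 4, so s = 3.3 × 10^-17 M

3.3 × 10^-17 M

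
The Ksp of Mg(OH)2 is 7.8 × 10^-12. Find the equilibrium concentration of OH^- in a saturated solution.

Mg(OH)2(s) ⇌ Mg^2+(aq) + 2 OH^-(aq)
Ksp = [Mg^2+][OH^-]^2
For each mole of Mg(OH)2 that dissolves: [Mg^2+] = s, [OH^-] = 2s.
Ksp = s(2s)^2 = 4s^3
s = (7.8 × 10^-12 / 4)^(1/3) = 1.25 x 10^-4 M
[OH^-] = 2s = 2.5 x 10^-4 M

[OH^-] ≈ 2.5 × 10^-4 M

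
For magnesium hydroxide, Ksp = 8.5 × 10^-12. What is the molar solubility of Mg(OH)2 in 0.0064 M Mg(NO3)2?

Mg(OH)2(s) <=> Mg^2+(aq) + 2 OH^-(aq)
Ksp = [Mg^2+][OH^-]^2
Let s be the molar solubility in this solution. [Mg^2+] = 0.0064 + s ≈ 0.0064, [OH^-] = 2s (common-ion effect: Mg^2+ is already 0.0064 M).
Ksp ≈ 0.0064 × (2s)^2
s = 1.8 x 10^-5 M
Check: s = 1.8 × 10^-5 ≪ 0.0064, so the approximation is valid.

1.8e-5 M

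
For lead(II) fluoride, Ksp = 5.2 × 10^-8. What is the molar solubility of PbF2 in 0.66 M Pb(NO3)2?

s = 1.4 × 10^-4 M

PbF2(s) ⇌ Pb^2+ + 2 F^-
Ksp = [Pb^2+][F^-]^2
Let s be the molar solubility in this solution. [Pb^2+] = 0.66 + s ≈ 0.66, [F^-] = 2s (since Pb^2+ from Pb(NO3)2 dominates).
Ksp ≈ 0.66 × (2s)^2
s = 1.4 x 10^-4 M
Check: s = 1.4 × 10^-4 ≪ 0.66, so the approximation is valid.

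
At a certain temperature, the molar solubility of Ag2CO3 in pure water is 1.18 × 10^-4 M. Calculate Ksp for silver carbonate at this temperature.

Ksp ≈ 6.57 × 10^-12

Ag2CO3(s) ⇌ 2 Ag^+ + CO3^2-
Let s = molar solubility. Then [Ag^+] = 2s and [CO3^2-] = s.
Ksp = [Ag^+]^2[CO3^2-]
Substituting: Ksp = (2s)^2s = 4s^3
Ksp = 4 × (1.18 × 10^-4)^3 = 6.57 × 10^-12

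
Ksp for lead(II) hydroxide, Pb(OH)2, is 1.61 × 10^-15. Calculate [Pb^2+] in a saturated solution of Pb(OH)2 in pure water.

7.38e-6 M

Pb(OH)2(s) ⇌ Pb^2+(aq) + 2 OH^-(aq)
Ksp = [Pb^2+][OH^-]^2
Let s = molar solubility. Then [Pb^2+] = s and [OH^-] = 2s.
Substituting: Ksp = s(2s)^2 = 4s^3
Solving, s = (1.61 × 10^-15/4)^(1/3) = 7.383 x 10^-6 M
[Pb^2+] = s = 7.38 x 10^-6 M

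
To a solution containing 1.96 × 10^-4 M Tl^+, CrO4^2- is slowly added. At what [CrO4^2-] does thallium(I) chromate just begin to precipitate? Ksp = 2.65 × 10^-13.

Tl2CrO4(s) ⇌ 2 Tl^+(aq) + CrO4^2-(aq)
Ksp = [Tl^+]^2[CrO4^2-]
Precipitation begins when Q = Ksp. With [Tl^+] = 1.96 × 10^-4 M:
2.65 × 10^-13 = (1.96 × 10^-4)^2 × [CrO4^2-]
[CrO4^2-] = (2.65 × 10^-13 / 3.842 × 10^-8) = 6.90 x 10^-6 M

[CrO4^2-] ≈ 6.90 × 10^-6 M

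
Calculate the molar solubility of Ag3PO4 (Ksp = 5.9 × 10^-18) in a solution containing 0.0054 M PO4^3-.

Ag3PO4(s) <=> 3 Ag^+(aq) + PO4^3-(aq)
Ksp = [Ag^+]^3[PO4^3-]
Let s be the molar solubility in this solution. [Ag^+] = 3s, [PO4^3-] = 0.0054 + s ≈ 0.0054 (Ksp is small, so little additional dissolves).
Ksp ≈ (3s)^3 × 0.0054
s = 3.4 × 10^-6 M
Check: s = 3.4 x 10^-6 ≪ 0.0054, so the approximation is valid.

s = 3.4 × 10^-6 M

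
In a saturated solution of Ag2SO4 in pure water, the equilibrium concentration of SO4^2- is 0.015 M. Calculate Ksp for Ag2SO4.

Ag2SO4(s) ⇌ 2 Ag^+ + SO4^2-
Stoichiometry gives [Ag^+] = (2/1)[SO4^2-] = 3.00 x 10^-2 M.
Ksp = [Ag^+]^2[SO4^2-]
Ksp = (3.00 × 10^-2)^2 × 1.5 × 10^-2 = 1.4 x 10^-5

1.4e-5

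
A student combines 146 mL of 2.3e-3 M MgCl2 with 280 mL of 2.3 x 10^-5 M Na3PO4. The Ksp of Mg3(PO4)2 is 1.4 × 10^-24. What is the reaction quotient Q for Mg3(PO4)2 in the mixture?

Total volume = 146 + 280 = 426 mL.
[Mg^2+] = 2.3 x 10^-3 × (146/426) = 7.88 × 10^-4 M
[PO4^3-] = 2.3 × 10^-5 × (280/426) = 1.51 × 10^-5 M
Mg3(PO4)2(s) ⇌ 3 Mg^2+ + 2 PO4^3-, so Q = [Mg^2+]^3[PO4^3-]^2
Q = (7.88 × 10^-4)^3(1.51 × 10^-5)^2 = 1.1 x 10^-19
Q > Ksp, so Mg3(PO4)2 will precipitate.

1.1 × 10^-19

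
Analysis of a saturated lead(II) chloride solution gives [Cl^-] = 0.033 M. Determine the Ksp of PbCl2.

Ksp = 1.8e-5

PbCl2(s) ⇌ Pb^2+ + 2 Cl^-
Stoichiometry gives [Pb^2+] = (1/2)[Cl^-] = 1.65 × 10^-2 M.
Ksp = [Pb^2+][Cl^-]^2
Ksp = 1.65 × 10^-2 × (3.3 × 10^-2)^2 = 1.8 x 10^-5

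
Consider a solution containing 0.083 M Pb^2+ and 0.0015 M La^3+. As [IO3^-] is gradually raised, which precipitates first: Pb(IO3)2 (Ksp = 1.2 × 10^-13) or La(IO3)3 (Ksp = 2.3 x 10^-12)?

Pb(IO3)2

Precipitation of each salt starts when its ion product equals its Ksp.
For Pb(IO3)2: 1.2 × 10^-13 = 0.083 × [IO3^-]^2  ⇒  [IO3^-] = 1.2 × 10^-6 M.
For La(IO3)3: 2.3 x 10^-12 = 0.0015 × [IO3^-]^3  ⇒  [IO3^-] = 1.2 × 10^-3 M.
The salt with the lower threshold [IO3^-] precipitates first: Pb(IO3)2.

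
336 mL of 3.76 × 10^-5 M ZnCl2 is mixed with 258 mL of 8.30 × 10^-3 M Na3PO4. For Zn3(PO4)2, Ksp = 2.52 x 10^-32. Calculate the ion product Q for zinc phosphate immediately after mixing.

Total volume = 336 + 258 = 594 mL.
[Zn^2+] = 3.76 × 10^-5 × (336/594) = 2.127 x 10^-5 M
[PO4^3-] = 8.30 x 10^-3 × (258/594) = 3.605 × 10^-3 M
Zn3(PO4)2(s) ⇌ 3 Zn^2+(aq) + 2 PO4^3-(aq), so Q = [Zn^2+]^3[PO4^3-]^2
Q = (2.127 x 10^-5)^3(3.605 × 10^-3)^2 = 1.25 × 10^-19
Q > Ksp, so Zn3(PO4)2 will precipitate.

Q ≈ 1.25 x 10^-19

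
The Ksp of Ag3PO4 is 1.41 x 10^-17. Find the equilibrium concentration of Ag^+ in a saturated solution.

Ag3PO4(s) ⇌ 3 Ag^+(aq) + PO4^3-(aq)
Ksp = [Ag^+]^3[PO4^3-]
Let s = molar solubility. Then [Ag^+] = 3s and [PO4^3-] = s.
So Ksp = (3s)^3 × s = 27s^4
s^4 = 1.41 x 10^-17 / 27, so s = 2.688 x 10^-5 M
[Ag^+] = 3s = 8.06 × 10^-5 M

[Ag^+] ≈ 8.06 x 10^-5 M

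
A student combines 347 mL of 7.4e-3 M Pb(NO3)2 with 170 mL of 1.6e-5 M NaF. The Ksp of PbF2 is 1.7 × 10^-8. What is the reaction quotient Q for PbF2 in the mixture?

1.4 × 10^-13

Total volume = 347 + 170 = 517 mL.
[Pb^2+] = 7.4 × 10^-3 × (347/517) = 4.97 × 10^-3 M
[F^-] = 1.6 x 10^-5 × (170/517) = 5.26 x 10^-6 M
PbF2(s) ⇌ Pb^2+(aq) + 2 F^-(aq), so Q = [Pb^2+][F^-]^2
Q = (4.97 × 10^-3)(5.26 × 10^-6)^2 = 1.4 x 10^-13
Q < Ksp, so no precipitate of PbF2 forms.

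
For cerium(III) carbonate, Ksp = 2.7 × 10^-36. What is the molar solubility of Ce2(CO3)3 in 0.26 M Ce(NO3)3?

s ≈ 1.1 x 10^-12 M

Ce2(CO3)3(s) ⇌ 2 Ce^3+ + 3 CO3^2-
Ksp = [Ce^3+]^2[CO3^2-]^3
Let s be the molar solubility in this solution. [Ce^3+] = 0.26 + 2s ≈ 0.26, [CO3^2-] = 3s (common-ion effect: Ce^3+ is already 0.26 M).
Ksp ≈ (0.26)^2 × (3s)^3
s = 1.1 × 10^-12 M
Check: 2s = 2.3 × 10^-12 ≪ 0.26, so the approximation is valid.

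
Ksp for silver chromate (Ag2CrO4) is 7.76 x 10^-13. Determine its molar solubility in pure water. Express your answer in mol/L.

Ag2CrO4(s) ⇌ 2 Ag^+(aq) + CrO4^2-(aq)
Ksp = [Ag^+]^2[CrO4^2-]
Let s = molar solubility. Then [Ag^+] = 2s and [CrO4^2-] = s.
Ksp = (2s)^2s = 4s^3
Solving, s = (7.76 x 10^-13/4)^(1/3) = 5.79 × 10^-5 M

5.79 × 10^-5 M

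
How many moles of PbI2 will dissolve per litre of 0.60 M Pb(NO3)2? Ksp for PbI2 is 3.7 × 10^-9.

PbI2(s) ⇌ Pb^2+(aq) + 2 I^-(aq)
Ksp = [Pb^2+][I^-]^2
If s mol/L dissolves here, [Pb^2+] = 0.60 + s ≈ 0.60, [I^-] = 2s (since Pb^2+ from Pb(NO3)2 dominates).
Ksp ≈ 0.60 × (2s)^2
s = 3.9 × 10^-5 M
Check: s = 3.9 × 10^-5 ≪ 0.60, so the approximation is valid.

s = 3.9 × 10^-5 M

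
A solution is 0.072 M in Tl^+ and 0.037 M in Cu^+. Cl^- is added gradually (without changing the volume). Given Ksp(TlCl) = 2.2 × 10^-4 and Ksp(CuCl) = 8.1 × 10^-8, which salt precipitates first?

CuCl

Precipitation of each salt starts when its ion product equals its Ksp.
For TlCl: 2.2 × 10^-4 = 0.072 × [Cl^-]  ⇒  [Cl^-] = 3.1 x 10^-3 M.
For CuCl: 8.1 × 10^-8 = 0.037 × [Cl^-]  ⇒  [Cl^-] = 2.2 x 10^-6 M.
The salt with the lower threshold [Cl^-] precipitates first: CuCl.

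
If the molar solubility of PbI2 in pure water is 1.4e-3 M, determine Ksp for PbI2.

PbI2(s) <=> Pb^2+ + 2 I^-
With molar solubility s: [Pb^2+] = s, [I^-] = 2s.
Ksp = [Pb^2+][I^-]^2
Ksp = s(2s)^2 = 4s^3
With s = 1.4 × 10^-3: Ksp = 1.1 × 10^-8

1.1e-8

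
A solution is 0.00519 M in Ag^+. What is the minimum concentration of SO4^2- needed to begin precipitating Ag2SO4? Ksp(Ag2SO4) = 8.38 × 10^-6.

Ag2SO4(s) ⇌ 2 Ag^+(aq) + SO4^2-(aq)
Ksp = [Ag^+]^2[SO4^2-]
Precipitation begins when Q = Ksp. With [Ag^+] = 0.00519 M:
8.38 × 10^-6 = (0.00519)^2 × [SO4^2-]
[SO4^2-] = (8.38 × 10^-6 / 2.694 x 10^-5) = 3.11 × 10^-1 M

3.11 × 10^-1 M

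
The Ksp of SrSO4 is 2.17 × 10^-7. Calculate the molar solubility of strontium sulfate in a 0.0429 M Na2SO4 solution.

SrSO4(s) ⇌ Sr^2+ + SO4^2-
Ksp = [Sr^2+][SO4^2-]
If s mol/L dissolves here, [Sr^2+] = s, [SO4^2-] = 0.0429 + s ≈ 0.0429 (Ksp is small, so little additional dissolves).
Ksp ≈ s × 0.0429
s = 5.06 × 10^-6 M
Check: s = 5.1 × 10^-6 ≪ 0.0429, so the approximation is valid.

s ≈ 5.06e-6 M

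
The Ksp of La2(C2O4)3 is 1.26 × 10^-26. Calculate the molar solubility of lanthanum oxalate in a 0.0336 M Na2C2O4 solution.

s = 9.11 × 10^-12 M

La2(C2O4)3(s) <=> 2 La^3+ + 3 C2O4^2-
Ksp = [La^3+]^2[C2O4^2-]^3
Let s = moles of La2(C2O4)3 that dissolve per litre. [La^3+] = 2s, [C2O4^2-] = 0.0336 + 3s ≈ 0.0336 (common-ion effect: C2O4^2- is already 0.0336 M).
Ksp ≈ (2s)^2 × (0.0336)^3
s = 9.11 x 10^-12 M
Check: 3s = 2.7 × 10^-11 ≪ 0.0336, so the approximation is valid.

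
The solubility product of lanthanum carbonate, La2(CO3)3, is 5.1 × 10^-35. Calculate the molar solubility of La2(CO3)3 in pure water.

La2(CO3)3(s) <=> 2 La^3+ + 3 CO3^2-
Ksp = [La^3+]^2[CO3^2-]^3
Let s = molar solubility. Then [La^3+] = 2s and [CO3^2-] = 3s.
Substituting: Ksp = (2s)^2(3s)^3 = 108s^5
s^5 = 5.1 × 10^-35 / 108, so s = 5.4 × 10^-8 M

5.4 x 10^-8 M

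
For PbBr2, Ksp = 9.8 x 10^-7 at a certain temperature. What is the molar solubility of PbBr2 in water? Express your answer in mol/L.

PbBr2(s) <=> Pb^2+(aq) + 2 Br^-(aq)
Ksp = [Pb^2+][Br^-]^2
Let s = molar solubility. Then [Pb^2+] = s and [Br^-] = 2s.
So Ksp = s × (2s)^2 = 4s^3
s^3 = 9.8 x 10^-7 / 4, so s = 6.3 × 10^-3 M

6.3 × 10^-3 M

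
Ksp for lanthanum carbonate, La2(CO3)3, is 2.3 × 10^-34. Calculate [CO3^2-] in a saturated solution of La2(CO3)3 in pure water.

[CO3^2-] = 2.2 x 10^-7 M

La2(CO3)3(s) ⇌ 2 La^3+ + 3 CO3^2-
Ksp = [La^3+]^2[CO3^2-]^3
If s mol/L of La2(CO3)3 dissolves, [La^3+] = 2s and [CO3^2-] = 3s.
Ksp = (2s)^2(3s)^3 = 108s^5
Solving, s = (2.3 × 10^-34/108)^(1/5) = 7.34 × 10^-8 M
[CO3^2-] = 3s = 2.2 × 10^-7 M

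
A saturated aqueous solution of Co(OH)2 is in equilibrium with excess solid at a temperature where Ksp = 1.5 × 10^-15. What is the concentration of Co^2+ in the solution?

7.2 x 10^-6 M

Co(OH)2(s) ⇌ Co^2+(aq) + 2 OH^-(aq)
Ksp = [Co^2+][OH^-]^2
Let s = molar solubility. Then [Co^2+] = s and [OH^-] = 2s.
Substituting: Ksp = s(2s)^2 = 4s^3
s^3 = 1.5 × 10^-15 / 4, so s = 7.21 × 10^-6 M
[Co^2+] = s = 7.2 x 10^-6 M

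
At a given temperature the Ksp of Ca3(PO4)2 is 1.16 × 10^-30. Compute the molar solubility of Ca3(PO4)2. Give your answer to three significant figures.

Ca3(PO4)2(s) ⇌ 3 Ca^2+ + 2 PO4^3-
Ksp = [Ca^2+]^3[PO4^3-]^2
Let s = molar solubility. Then [Ca^2+] = 3s and [PO4^3-] = 2s.
Substituting: Ksp = (3s)^3(2s)^2 = 108s^5
Solving, s = (1.16 × 10^-30/108)^(1/5) = 4.04 × 10^-7 M

4.04e-7 M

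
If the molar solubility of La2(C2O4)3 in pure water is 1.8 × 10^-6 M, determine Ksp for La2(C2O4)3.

Ksp = 2.0e-27

La2(C2O4)3(s) <=> 2 La^3+ + 3 C2O4^2-
Let s = molar solubility. Then [La^3+] = 2s and [C2O4^2-] = 3s.
Ksp = [La^3+]^2[C2O4^2-]^3
Substituting: Ksp = (2s)^2(3s)^3 = 108s^5
Ksp = 108 × (1.8 × 10^-6)^5 = 2.0 × 10^-27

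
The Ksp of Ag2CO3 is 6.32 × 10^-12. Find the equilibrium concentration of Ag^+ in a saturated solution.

Ag2CO3(s) <=> 2 Ag^+(aq) + CO3^2-(aq)
Ksp = [Ag^+]^2[CO3^2-]
For each mole of Ag2CO3 that dissolves: [Ag^+] = 2s, [CO3^2-] = s.
Substituting: Ksp = (2s)^2s = 4s^3
Solving, s = (6.32 × 10^-12/4)^(1/3) = 1.165 × 10^-4 M
[Ag^+] = 2s = 2.33 × 10^-4 M

2.33 x 10^-4 M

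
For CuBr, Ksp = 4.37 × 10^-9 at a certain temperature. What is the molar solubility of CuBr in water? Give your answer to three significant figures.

CuBr(s) ⇌ Cu^+(aq) + Br^-(aq)
Ksp = [Cu^+][Br^-]
For each mole of CuBr that dissolves: [Cu^+] = s, [Br^-] = s.
Ksp = (s)(s) = s^2
s = (4.37 × 10^-9)^(1/2) = 6.61 x 10^-5 M

s ≈ 6.61 x 10^-5 M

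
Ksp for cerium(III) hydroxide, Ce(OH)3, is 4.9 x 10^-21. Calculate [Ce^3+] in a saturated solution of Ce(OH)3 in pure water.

Ce(OH)3(s) ⇌ Ce^3+ + 3 OH^-
Ksp = [Ce^3+][OH^-]^3
Let s = molar solubility. Then [Ce^3+] = s and [OH^-] = 3s.
So Ksp = s × (3s)^3 = 27s^4
Solving, s = (4.9 x 10^-21/27)^(1/4) = 3.67 × 10^-6 M
[Ce^3+] = s = 3.7 x 10^-6 M

[Ce^3+] = 3.7 × 10^-6 M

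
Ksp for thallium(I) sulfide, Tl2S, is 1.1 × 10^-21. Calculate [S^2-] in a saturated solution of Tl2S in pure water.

[S^2-] ≈ 6.5 × 10^-8 M

Tl2S(s) ⇌ 2 Tl^+(aq) + S^2-(aq)
Ksp = [Tl^+]^2[S^2-]
If s mol/L of Tl2S dissolves, [Tl^+] = 2s and [S^2-] = s.
So Ksp = (2s)^2 × s = 4s^3
Solving, s = (1.1 × 10^-21/4)^(1/3) = 6.50 × 10^-8 M
[S^2-] = s = 6.5 × 10^-8 M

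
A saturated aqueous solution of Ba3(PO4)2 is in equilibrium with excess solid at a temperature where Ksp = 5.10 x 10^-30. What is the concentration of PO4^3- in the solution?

1.09 × 10^-6 M

Ba3(PO4)2(s) ⇌ 3 Ba^2+(aq) + 2 PO4^3-(aq)
Ksp = [Ba^2+]^3[PO4^3-]^2
With molar solubility s: [Ba^2+] = 3s, [PO4^3-] = 2s.
So Ksp = (3s)^3 × (2s)^2 = 108s^5
s^5 = 5.10 x 10^-30 / 108, so s = 5.430 × 10^-7 M
[PO4^3-] = 2s = 1.09 × 10^-6 M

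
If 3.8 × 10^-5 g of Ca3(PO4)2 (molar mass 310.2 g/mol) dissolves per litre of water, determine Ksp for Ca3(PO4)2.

Molar solubility s = (3.8 x 10^-5 g/L) / (310.2 g/mol) = 1.23 x 10^-7 M.
Ca3(PO4)2(s) ⇌ 3 Ca^2+(aq) + 2 PO4^3-(aq)
Let s = molar solubility. Then [Ca^2+] = 3s and [PO4^3-] = 2s.
Ksp = [Ca^2+]^3[PO4^3-]^2
So Ksp = (3s)^3 × (2s)^2 = 108s^5
With s = 1.23 × 10^-7: Ksp = 3.0 x 10^-33

3.0e-33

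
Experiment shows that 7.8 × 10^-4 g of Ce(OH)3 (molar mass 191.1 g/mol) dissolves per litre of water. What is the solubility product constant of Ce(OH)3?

7.5e-21

Molar solubility s = (7.8 × 10^-4 g/L) / (191.1 g/mol) = 4.08 x 10^-6 M.
Ce(OH)3(s) ⇌ Ce^3+ + 3 OH^-
If s mol/L of Ce(OH)3 dissolves, [Ce^3+] = s and [OH^-] = 3s.
Ksp = [Ce^3+][OH^-]^3
So Ksp = s × (3s)^3 = 27s^4
Ksp = 27 × (4.08 × 10^-6)^4 = 7.5 x 10^-21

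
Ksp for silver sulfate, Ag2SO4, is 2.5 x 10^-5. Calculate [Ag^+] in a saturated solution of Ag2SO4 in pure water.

[Ag^+] ≈ 3.7 x 10^-2 M

Ag2SO4(s) ⇌ 2 Ag^+(aq) + SO4^2-(aq)
Ksp = [Ag^+]^2[SO4^2-]
For each mole of Ag2SO4 that dissolves: [Ag^+] = 2s, [SO4^2-] = s.
Ksp = (2s)^2s = 4s^3
Solving, s = (2.5 x 10^-5/4)^(1/3) = 1.84 × 10^-2 M
[Ag^+] = 2s = 3.7 × 10^-2 M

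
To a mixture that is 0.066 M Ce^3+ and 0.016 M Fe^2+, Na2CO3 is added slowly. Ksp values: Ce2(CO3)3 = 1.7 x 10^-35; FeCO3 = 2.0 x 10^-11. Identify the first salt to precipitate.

Ce2(CO3)3

Each salt begins to precipitate when Q = Ksp, i.e. when [CO3^2-] reaches its threshold.
For Ce2(CO3)3: 1.7 x 10^-35 = (0.066)^2 × [CO3^2-]^3  ⇒  [CO3^2-] = 1.6 × 10^-11 M.
For FeCO3: 2.0 x 10^-11 = 0.016 × [CO3^2-]  ⇒  [CO3^2-] = 1.3 × 10^-9 M.
The salt with the lower threshold [CO3^2-] precipitates first: Ce2(CO3)3.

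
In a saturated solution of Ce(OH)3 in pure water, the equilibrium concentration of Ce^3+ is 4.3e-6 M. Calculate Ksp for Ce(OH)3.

Ksp = 9.2 × 10^-21

Ce(OH)3(s) ⇌ Ce^3+(aq) + 3 OH^-(aq)
Stoichiometry gives [OH^-] = (3/1)[Ce^3+] = 1.29 x 10^-5 M.
Ksp = [Ce^3+][OH^-]^3
Ksp = 4.3 × 10^-6 × (1.29 × 10^-5)^3 = 9.2 × 10^-21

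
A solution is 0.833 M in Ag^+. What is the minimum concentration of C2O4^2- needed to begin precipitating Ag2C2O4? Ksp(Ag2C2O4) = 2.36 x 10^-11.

Ag2C2O4(s) ⇌ 2 Ag^+(aq) + C2O4^2-(aq)
Ksp = [Ag^+]^2[C2O4^2-]
Precipitation begins when Q = Ksp. With [Ag^+] = 0.833 M:
2.36 x 10^-11 = (0.833)^2 × [C2O4^2-]
[C2O4^2-] = (2.36 x 10^-11 / 6.939 × 10^-1) = 3.40 × 10^-11 M

[C2O4^2-] ≈ 3.40 × 10^-11 M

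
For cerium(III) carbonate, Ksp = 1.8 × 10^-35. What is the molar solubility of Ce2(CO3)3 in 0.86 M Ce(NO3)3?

Ce2(CO3)3(s) ⇌ 2 Ce^3+ + 3 CO3^2-
Ksp = [Ce^3+]^2[CO3^2-]^3
If s mol/L dissolves here, [Ce^3+] = 0.86 + 2s ≈ 0.86, [CO3^2-] = 3s (Ksp is small, so little additional dissolves).
Ksp ≈ (0.86)^2 × (3s)^3
s = 9.7 × 10^-13 M
Check: 2s = 1.9 × 10^-12 ≪ 0.86, so the approximation is valid.

s = 9.7 × 10^-13 M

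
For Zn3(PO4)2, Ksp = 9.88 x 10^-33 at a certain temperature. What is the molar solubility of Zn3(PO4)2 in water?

Zn3(PO4)2(s) ⇌ 3 Zn^2+ + 2 PO4^3-
Ksp = [Zn^2+]^3[PO4^3-]^2
With molar solubility s: [Zn^2+] = 3s, [PO4^3-] = 2s.
So Ksp = (3s)^3 × (2s)^2 = 108s^5
Solving, s = (9.88 x 10^-33/108)^(1/5) = 1.56 × 10^-7 M

s = 1.56e-7 M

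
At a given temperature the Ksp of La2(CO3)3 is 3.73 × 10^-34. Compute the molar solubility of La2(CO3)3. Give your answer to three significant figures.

La2(CO3)3(s) ⇌ 2 La^3+(aq) + 3 CO3^2-(aq)
Ksp = [La^3+]^2[CO3^2-]^3
With molar solubility s: [La^3+] = 2s, [CO3^2-] = 3s.
So Ksp = (2s)^2 × (3s)^3 = 108s^5
Solving, s = (3.73 × 10^-34/108)^(1/5) = 8.08 × 10^-8 M

s ≈ 8.08 × 10^-8 M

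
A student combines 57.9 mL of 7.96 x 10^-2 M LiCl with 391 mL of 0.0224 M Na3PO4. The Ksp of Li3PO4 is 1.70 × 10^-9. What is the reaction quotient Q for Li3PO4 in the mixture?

Total volume = 57.9 + 391 = 448.9 mL.
[Li^+] = 7.96 × 10^-2 × (57.9/448.9) = 1.027 x 10^-2 M
[PO4^3-] = 2.24 x 10^-2 × (391/448.9) = 1.951 × 10^-2 M
Li3PO4(s) <=> 3 Li^+(aq) + PO4^3-(aq), so Q = [Li^+]^3[PO4^3-]
Q = (1.027 × 10^-2)^3(1.951 × 10^-2) = 2.11 × 10^-8
Q > Ksp, so Li3PO4 will precipitate.

Q = 2.11 x 10^-8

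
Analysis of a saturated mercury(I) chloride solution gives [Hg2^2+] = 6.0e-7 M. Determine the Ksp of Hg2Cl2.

Hg2Cl2(s) ⇌ Hg2^2+ + 2 Cl^-
Stoichiometry gives [Cl^-] = (2/1)[Hg2^2+] = 1.20 × 10^-6 M.
Ksp = [Hg2^2+][Cl^-]^2
Ksp = 6.0 x 10^-7 × (1.20 × 10^-6)^2 = 8.6 × 10^-19

Ksp ≈ 8.6e-19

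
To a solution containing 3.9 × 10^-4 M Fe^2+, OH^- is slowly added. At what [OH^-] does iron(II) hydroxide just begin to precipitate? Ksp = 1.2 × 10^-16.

Fe(OH)2(s) ⇌ Fe^2+ + 2 OH^-
Ksp = [Fe^2+][OH^-]^2
Precipitation begins when Q = Ksp. With [Fe^2+] = 3.9 × 10^-4 M:
1.2 × 10^-16 = (3.9 × 10^-4) × [OH^-]^2
[OH^-] = (1.2 × 10^-16 / 3.9 × 10^-4)^(1/2) = 5.5 × 10^-7 M

[OH^-] = 5.5e-7 M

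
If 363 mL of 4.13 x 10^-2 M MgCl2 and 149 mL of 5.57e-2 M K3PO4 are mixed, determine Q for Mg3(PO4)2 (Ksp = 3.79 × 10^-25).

Total volume = 363 + 149 = 512 mL.
[Mg^2+] = 4.13 × 10^-2 × (363/512) = 2.928 × 10^-2 M
[PO4^3-] = 5.57 × 10^-2 × (149/512) = 1.621 x 10^-2 M
Mg3(PO4)2(s) ⇌ 3 Mg^2+ + 2 PO4^3-, so Q = [Mg^2+]^3[PO4^3-]^2
Q = (2.928 × 10^-2)^3(1.621 x 10^-2)^2 = 6.60 × 10^-9
Q > Ksp, so Mg3(PO4)2 will precipitate.

Q ≈ 6.60e-9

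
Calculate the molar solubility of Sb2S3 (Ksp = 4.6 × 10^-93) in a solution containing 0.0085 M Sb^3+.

s ≈ 1.3e-30 M

Sb2S3(s) <=> 2 Sb^3+ + 3 S^2-
Ksp = [Sb^3+]^2[S^2-]^3
Let s be the molar solubility in this solution. [Sb^3+] = 0.0085 + 2s ≈ 0.0085, [S^2-] = 3s (common-ion effect: Sb^3+ is already 0.0085 M).
Ksp ≈ (0.0085)^2 × (3s)^3
s = 1.3 x 10^-30 M
Check: 2s = 2.7 × 10^-30 ≪ 0.0085, so the approximation is valid.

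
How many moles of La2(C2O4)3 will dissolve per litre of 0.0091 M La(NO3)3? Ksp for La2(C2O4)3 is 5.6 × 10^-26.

La2(C2O4)3(s) ⇌ 2 La^3+(aq) + 3 C2O4^2-(aq)
Ksp = [La^3+]^2[C2O4^2-]^3
Let s be the molar solubility in this solution. [La^3+] = 0.0091 + 2s ≈ 0.0091, [C2O4^2-] = 3s (since La^3+ from La(NO3)3 dominates).
Ksp ≈ (0.0091)^2 × (3s)^3
s = 2.9 × 10^-8 M
Check: 2s = 5.9 x 10^-8 ≪ 0.0091, so the approximation is valid.

2.9 × 10^-8 M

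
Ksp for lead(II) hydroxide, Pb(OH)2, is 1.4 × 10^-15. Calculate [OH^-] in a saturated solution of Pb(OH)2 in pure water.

Pb(OH)2(s) ⇌ Pb^2+ + 2 OH^-
Ksp = [Pb^2+][OH^-]^2
If s mol/L of Pb(OH)2 dissolves, [Pb^2+] = s and [OH^-] = 2s.
So Ksp = s × (2s)^2 = 4s^3
s^3 = 1.4 × 10^-15 / 4, so s = 7.05 × 10^-6 M
[OH^-] = 2s = 1.4 x 10^-5 M

1.4e-5 M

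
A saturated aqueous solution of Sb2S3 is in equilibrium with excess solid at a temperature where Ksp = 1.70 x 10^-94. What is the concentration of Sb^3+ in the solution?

[Sb^3+] = 1.38e-19 M

Sb2S3(s) ⇌ 2 Sb^3+ + 3 S^2-
Ksp = [Sb^3+]^2[S^2-]^3
For each mole of Sb2S3 that dissolves: [Sb^3+] = 2s, [S^2-] = 3s.
So Ksp = (2s)^2 × (3s)^3 = 108s^5
s = (1.70 x 10^-94 / 108)^(1/5) = 6.909 × 10^-20 M
[Sb^3+] = 2s = 1.38 × 10^-19 M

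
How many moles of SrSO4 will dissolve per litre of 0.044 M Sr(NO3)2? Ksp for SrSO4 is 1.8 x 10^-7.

4.1 × 10^-6 M

SrSO4(s) ⇌ Sr^2+(aq) + SO4^2-(aq)
Ksp = [Sr^2+][SO4^2-]
Let s be the molar solubility in this solution. [Sr^2+] = 0.044 + s ≈ 0.044, [SO4^2-] = s (common-ion effect: Sr^2+ is already 0.044 M).
Ksp ≈ 0.044 × s
s = 4.1 × 10^-6 M
Check: s = 4.1 × 10^-6 ≪ 0.044, so the approximation is valid.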